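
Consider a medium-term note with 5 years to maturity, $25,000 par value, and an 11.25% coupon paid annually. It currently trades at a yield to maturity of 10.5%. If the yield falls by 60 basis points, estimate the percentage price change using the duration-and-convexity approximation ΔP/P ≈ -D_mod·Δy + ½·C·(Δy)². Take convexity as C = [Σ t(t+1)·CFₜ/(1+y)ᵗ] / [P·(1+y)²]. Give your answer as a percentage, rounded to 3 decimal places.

With y = 0.105:
  t   CF        PV=CF/(1+0.105)^t    t·PV        t(t+1)·PV
  1     2,812.50     2,545.2489     2,545.2489       5,090.4977
  2     2,812.50     2,303.3926     4,606.7853      13,820.3558
  3     2,812.50     2,084.5182     6,253.5547      25,014.2187
  4     2,812.50     1,886.4418     7,545.7673      37,728.8367
  5    27,812.50    16,882.1843    84,410.9217     506,465.5303
  Σ                 25,701.7859   105,362.2779     588,119.4393
P = 25,701.7859; D_Mac = 4.09941 yrs; D_mod = 3.70988 yrs; C = 18.74035.
Duration effect: -3.70988 × (-0.006) = +0.022259
Convexity effect: 0.5 × 18.74035 × (-0.006)² = +0.0003373
ΔP/P ≈ +0.022259 + 0.0003373 = +0.022597 = +2.2597%.

+2.260%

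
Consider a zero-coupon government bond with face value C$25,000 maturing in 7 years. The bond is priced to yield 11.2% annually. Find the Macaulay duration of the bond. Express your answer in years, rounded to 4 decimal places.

7.0000 years

A zero-coupon bond has a single cash flow at maturity, so its Macaulay duration equals its maturity: 7 years.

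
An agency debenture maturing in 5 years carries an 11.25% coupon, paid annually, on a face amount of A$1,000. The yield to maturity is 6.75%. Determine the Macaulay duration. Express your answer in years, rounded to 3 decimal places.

Periodic yield y = 0.0675. Discount each cash flow and weight by its year:
  t   CF        PV=CF/(1+0.0675)^t    t·PV
  1       112.50       105.3864       105.3864
  2       112.50        98.7226       197.4453
  3       112.50        92.4802       277.4407
  4       112.50        86.6325       346.5301
  5     1,112.50       802.5288     4,012.6438
  Σ                  1,185.7506     4,939.4462
Price P = Σ PV = 1,185.7506.
Macaulay duration = Σ(t·PV) / P = 4,939.4462 / 1,185.7506 = 4.16567 years.

4.166 years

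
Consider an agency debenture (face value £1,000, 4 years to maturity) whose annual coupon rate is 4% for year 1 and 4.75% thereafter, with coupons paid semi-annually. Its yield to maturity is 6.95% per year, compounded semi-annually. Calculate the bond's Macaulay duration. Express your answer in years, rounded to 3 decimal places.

Periodic yield y = 0.03475. Discount each cash flow and weight by its period:
  t   CF        PV=CF/(1+0.03475)^t    t·PV
  1        20.00        19.3283        19.3283
  2        20.00        18.6792        37.3585
  3        23.75        21.4367        64.3100
  4        23.75        20.7168        82.8670
  5        23.75        20.0210       100.1052
  6        23.75        19.3487       116.0920
  7        23.75        18.6989       130.8922
  8     1,023.75       778.9515     6,231.6122
  Σ                    917.1811     6,782.5654
Price P = Σ PV = 917.1811.
Macaulay duration = Σ(t·PV) / P = 6,782.5654 / 917.1811 = 7.39501 half-year periods.
In years: 7.39501 / 2 = 3.69751 years.

3.698 years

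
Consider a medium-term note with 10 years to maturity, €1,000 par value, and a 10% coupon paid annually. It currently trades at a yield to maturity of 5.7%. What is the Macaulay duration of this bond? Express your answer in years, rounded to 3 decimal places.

7.200 years

Periodic yield y = 0.057. Discount each cash flow and weight by its year:
  t   CF        PV=CF/(1+0.057)^t    t·PV
  1       100.00        94.6074        94.6074
  2       100.00        89.5056       179.0111
  3       100.00        84.6789       254.0366
  4       100.00        80.1125       320.4498
  5       100.00        75.7923       378.9615
  6       100.00        71.7051       430.2306
  7       100.00        67.8383       474.8682
  8       100.00        64.1801       513.4405
  9       100.00        60.7191       546.4716
  10    1,100.00       631.8919     6,318.9193
  Σ                  1,321.0310     9,510.9967
Price P = Σ PV = 1,321.0310.
Macaulay duration = Σ(t·PV) / P = 9,510.9967 / 1,321.0310 = 7.19968 years.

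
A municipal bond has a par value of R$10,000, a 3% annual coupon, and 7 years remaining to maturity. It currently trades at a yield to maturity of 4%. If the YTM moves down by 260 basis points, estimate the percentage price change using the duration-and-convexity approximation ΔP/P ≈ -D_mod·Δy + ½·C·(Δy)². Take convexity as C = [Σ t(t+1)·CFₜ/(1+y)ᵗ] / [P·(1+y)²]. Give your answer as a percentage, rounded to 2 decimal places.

With y = 0.04:
  t   CF        PV=CF/(1+0.04)^t    t·PV        t(t+1)·PV
  1       300.00       288.4615       288.4615         576.9231
  2       300.00       277.3669       554.7337       1,664.2012
  3       300.00       266.6989       800.0967       3,200.3869
  4       300.00       256.4413     1,025.7650       5,128.8251
  5       300.00       246.5781     1,232.8907       7,397.3440
  6       300.00       237.0944     1,422.5661       9,957.9630
  7    10,300.00     7,827.1535    54,790.0743     438,320.5947
  Σ                  9,399.7945    60,114.5882     466,246.2379
P = 9,399.7945; D_Mac = 6.39531 yrs; D_mod = 6.14934 yrs; C = 45.85960.
Duration effect: -6.14934 × (-0.026) = +0.159883
Convexity effect: 0.5 × 45.85960 × (-0.026)² = +0.0155005
ΔP/P ≈ +0.159883 + 0.0155005 = +0.175383 = +17.5383%.

+17.54%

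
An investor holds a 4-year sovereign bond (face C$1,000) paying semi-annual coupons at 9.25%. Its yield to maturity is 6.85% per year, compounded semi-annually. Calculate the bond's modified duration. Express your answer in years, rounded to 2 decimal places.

Periodic yield y = 0.03425. First find Macaulay duration:
  t   CF        PV=CF/(1+0.03425)^t    t·PV
  1        46.25        44.7184        44.7184
  2        46.25        43.2375        86.4750
  3        46.25        41.8057       125.4170
  4        46.25        40.4212       161.6850
  5        46.25        39.0827       195.4133
  6        46.25        37.7884       226.7304
  7        46.25        36.5370       255.7591
  8     1,046.25       799.1554     6,393.2431
  Σ                  1,082.7463     7,489.4413
P = 1,082.7463; Macaulay duration = 7,489.4413 / 1,082.7463 = 6.91708 half-year periods = 3.45854 years.
Modified duration = D_Mac / (1 + y) = 3.45854 / 1.03425 = 3.34401 years.

3.34 years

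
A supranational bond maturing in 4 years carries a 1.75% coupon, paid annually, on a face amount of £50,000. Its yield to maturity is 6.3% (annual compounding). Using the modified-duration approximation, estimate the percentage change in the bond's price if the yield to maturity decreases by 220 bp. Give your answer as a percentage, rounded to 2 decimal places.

+8.05%

Periodic yield y = 0.063. Modified duration first:
  t   CF        PV=CF/(1+0.063)^t    t·PV
  1       875.00       823.1421       823.1421
  2       875.00       774.3575     1,548.7151
  3       875.00       728.4643     2,185.3928
  4    50,875.00    39,844.7737   159,379.0946
  Σ                 42,170.7375   163,936.3446
P = 42,170.7375; D_Mac = 3.88744 yrs; D_mod = 3.88744/(1+0.063) = 3.65705 yrs.
ΔP/P ≈ -D_mod · Δy = -3.65705 × (-0.022) = +0.080455 = +8.0455%.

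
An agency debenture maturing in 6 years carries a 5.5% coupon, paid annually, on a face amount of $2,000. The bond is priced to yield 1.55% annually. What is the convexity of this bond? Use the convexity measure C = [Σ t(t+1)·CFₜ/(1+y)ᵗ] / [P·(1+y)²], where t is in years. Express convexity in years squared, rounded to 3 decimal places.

34.860

With y = 0.0155:
  t   CF        PV=CF/(1+0.0155)^t    t·PV        t(t+1)·PV
  1       110.00       108.3210       108.3210         216.6420
  2       110.00       106.6677       213.3354         640.0061
  3       110.00       105.0396       315.1187       1,260.4747
  4       110.00       103.4363       413.7452       2,068.7260
  5       110.00       101.8575       509.2875       3,055.7252
  6     2,110.00     1,923.9903    11,543.9421      80,807.5946
  Σ                  2,449.3124    13,103.7499      88,049.1687
P = 2,449.3124.
Convexity = Σ t(t+1)·PV / [P·(1+y)²] = 88,049.1687 / (2,449.3124 × 1.031240) = 34.85951.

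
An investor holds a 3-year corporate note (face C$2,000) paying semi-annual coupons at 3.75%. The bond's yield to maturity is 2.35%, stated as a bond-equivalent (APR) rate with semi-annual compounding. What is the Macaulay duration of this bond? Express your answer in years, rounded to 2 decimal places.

2.87 years

Periodic yield y = 0.01175. Discount each cash flow and weight by its period:
  t   CF        PV=CF/(1+0.01175)^t    t·PV
  1        37.50        37.0645        37.0645
  2        37.50        36.6340        73.2681
  3        37.50        36.2086       108.6258
  4        37.50        35.7881       143.1523
  5        37.50        35.3725       176.8623
  6     2,037.50     1,899.5833    11,397.4997
  Σ                  2,080.6509    11,936.4726
Price P = Σ PV = 2,080.6509.
Macaulay duration = Σ(t·PV) / P = 11,936.4726 / 2,080.6509 = 5.73689 half-year periods.
In years: 5.73689 / 2 = 2.86845 years.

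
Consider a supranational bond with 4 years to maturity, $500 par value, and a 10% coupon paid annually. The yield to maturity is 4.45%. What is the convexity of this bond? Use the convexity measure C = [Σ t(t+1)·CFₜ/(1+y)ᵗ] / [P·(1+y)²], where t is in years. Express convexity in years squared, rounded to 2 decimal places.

15.50

With y = 0.0445:
  t   CF        PV=CF/(1+0.0445)^t    t·PV        t(t+1)·PV
  1        50.00        47.8698        47.8698          95.7396
  2        50.00        45.8303        91.6607         274.9821
  3        50.00        43.8778       131.6333         526.5334
  4       550.00       462.0925     1,848.3700       9,241.8498
  Σ                    599.6704     2,119.5338      10,139.1049
P = 599.6704.
Convexity = Σ t(t+1)·PV / [P·(1+y)²] = 10,139.1049 / (599.6704 × 1.090980) = 15.49780.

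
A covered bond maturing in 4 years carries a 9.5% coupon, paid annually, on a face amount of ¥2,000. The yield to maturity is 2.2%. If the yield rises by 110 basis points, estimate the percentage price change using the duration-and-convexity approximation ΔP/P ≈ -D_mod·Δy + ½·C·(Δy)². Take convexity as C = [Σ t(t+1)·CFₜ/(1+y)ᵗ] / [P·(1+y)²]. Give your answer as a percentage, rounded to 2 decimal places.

With y = 0.022:
  t   CF        PV=CF/(1+0.022)^t    t·PV        t(t+1)·PV
  1       190.00       185.9100       185.9100         371.8200
  2       190.00       181.9080       363.8160       1,091.4480
  3       190.00       177.9922       533.9765       2,135.9061
  4     2,190.00     2,007.4306     8,029.7222      40,148.6112
  Σ                  2,553.2407     9,113.4248      43,747.7853
P = 2,553.2407; D_Mac = 3.56936 yrs; D_mod = 3.49252 yrs; C = 16.40448.
Duration effect: -3.49252 × (+0.011) = -0.038418
Convexity effect: 0.5 × 16.40448 × (0.011)² = +0.0009925
ΔP/P ≈ -0.038418 + 0.0009925 = -0.037425 = -3.7425%.

-3.74%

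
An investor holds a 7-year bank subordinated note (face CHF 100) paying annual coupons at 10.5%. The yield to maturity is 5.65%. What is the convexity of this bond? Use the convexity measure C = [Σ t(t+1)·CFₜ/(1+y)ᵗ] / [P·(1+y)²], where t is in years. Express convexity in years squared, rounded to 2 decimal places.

With y = 0.0565:
  t   CF        PV=CF/(1+0.0565)^t    t·PV        t(t+1)·PV
  1        10.50         9.9385         9.9385          19.8770
  2        10.50         9.4070        18.8140          56.4419
  3        10.50         8.9039        26.7117         106.8469
  4        10.50         8.4277        33.7110         168.5549
  5        10.50         7.9770        39.8852         239.3112
  6        10.50         7.5504        45.3026         317.1185
  7       110.50        75.2100       526.4702       4,211.7617
  Σ                    127.4146       700.8332       5,119.9121
P = 127.4146.
Convexity = Σ t(t+1)·PV / [P·(1+y)²] = 5,119.9121 / (127.4146 × 1.116192) = 36.00014.

36.00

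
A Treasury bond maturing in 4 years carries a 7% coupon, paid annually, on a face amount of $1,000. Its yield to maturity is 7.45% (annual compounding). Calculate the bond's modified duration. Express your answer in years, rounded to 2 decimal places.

Periodic yield y = 0.0745. First find Macaulay duration:
  t   CF        PV=CF/(1+0.0745)^t    t·PV
  1        70.00        65.1466        65.1466
  2        70.00        60.6297       121.2593
  3        70.00        56.4259       169.2778
  4     1,070.00       802.7089     3,210.8357
  Σ                    984.9111     3,566.5195
P = 984.9111; Macaulay duration = 3,566.5195 / 984.9111 = 3.62116 years.
Modified duration = D_Mac / (1 + y) = 3.62116 / 1.0745 = 3.37009 years.

3.37 years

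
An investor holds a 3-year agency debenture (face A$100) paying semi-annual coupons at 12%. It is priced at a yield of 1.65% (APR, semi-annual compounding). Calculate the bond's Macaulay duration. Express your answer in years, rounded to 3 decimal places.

2.661 years

Periodic yield y = 0.00825. Discount each cash flow and weight by its period:
  t   CF        PV=CF/(1+0.00825)^t    t·PV
  1         6.00         5.9509         5.9509
  2         6.00         5.9022        11.8044
  3         6.00         5.8539        17.5618
  4         6.00         5.8060        23.2241
  5         6.00         5.7585        28.7925
  6       106.00       100.9012       605.4074
  Σ                    130.1728       692.7411
Price P = Σ PV = 130.1728.
Macaulay duration = Σ(t·PV) / P = 692.7411 / 130.1728 = 5.32170 half-year periods.
In years: 5.32170 / 2 = 2.66085 years.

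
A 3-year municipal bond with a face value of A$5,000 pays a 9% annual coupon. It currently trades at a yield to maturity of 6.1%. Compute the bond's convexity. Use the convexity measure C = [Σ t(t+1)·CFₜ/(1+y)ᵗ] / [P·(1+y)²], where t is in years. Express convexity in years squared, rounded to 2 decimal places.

With y = 0.061:
  t   CF        PV=CF/(1+0.061)^t    t·PV        t(t+1)·PV
  1       450.00       424.1282       424.1282         848.2564
  2       450.00       399.7438       799.4876       2,398.4629
  3     5,450.00     4,562.9988    13,688.9963      54,755.9851
  Σ                  5,386.8707    14,912.6121      58,002.7043
P = 5,386.8707.
Convexity = Σ t(t+1)·PV / [P·(1+y)²] = 58,002.7043 / (5,386.8707 × 1.125721) = 9.56491.

9.56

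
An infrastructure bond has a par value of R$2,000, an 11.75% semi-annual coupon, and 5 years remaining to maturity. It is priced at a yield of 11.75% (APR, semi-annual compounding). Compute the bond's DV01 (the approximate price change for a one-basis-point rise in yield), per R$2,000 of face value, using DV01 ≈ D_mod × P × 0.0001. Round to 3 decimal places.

R$0.740

Periodic yield y = 0.05875.
  t   CF        PV=CF/(1+0.05875)^t    t·PV
  1       117.50       110.9799       110.9799
  2       117.50       104.8217       209.6433
  3       117.50        99.0051       297.0153
  4       117.50        93.5113       374.0453
  5       117.50        88.3224       441.6119
  6       117.50        83.4214       500.5282
  7       117.50        78.7923       551.5463
  8       117.50        74.4201       595.3611
  9       117.50        70.2906       632.6151
  10    2,117.50     1,196.4352    11,964.3521
  Σ                  2,000.0000    15,677.6985
P = 2,000.0000; D_Mac = 7.83885 half-year periods = 3.91942 yrs; D_mod = 3.70194 yrs.
DV01 ≈ 3.70194 × 2,000.0000 × 0.0001 = 0.740387.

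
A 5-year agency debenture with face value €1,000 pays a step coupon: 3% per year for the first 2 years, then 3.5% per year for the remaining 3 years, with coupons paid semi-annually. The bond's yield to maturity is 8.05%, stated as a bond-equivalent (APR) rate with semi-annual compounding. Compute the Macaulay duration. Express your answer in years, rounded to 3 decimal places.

Periodic yield y = 0.04025. Discount each cash flow and weight by its period:
  t   CF        PV=CF/(1+0.04025)^t    t·PV
  1        15.00        14.4196        14.4196
  2        15.00        13.8617        27.7234
  3        15.00        13.3253        39.9760
  4        15.00        12.8097        51.2390
  5        17.50        14.3664        71.8322
  6        17.50        13.8106        82.8634
  7        17.50        13.2762        92.9334
  8        17.50        12.7625       102.1001
  9        17.50        12.2687       110.4183
  10    1,017.50       685.7364     6,857.3635
  Σ                    806.6372     7,450.8690
Price P = Σ PV = 806.6372.
Macaulay duration = Σ(t·PV) / P = 7,450.8690 / 806.6372 = 9.23695 half-year periods.
In years: 9.23695 / 2 = 4.61848 years.

4.618 years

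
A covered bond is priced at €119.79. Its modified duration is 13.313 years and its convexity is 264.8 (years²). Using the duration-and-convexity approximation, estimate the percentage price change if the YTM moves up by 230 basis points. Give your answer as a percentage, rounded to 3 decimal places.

-23.616%

Duration effect: -D_mod·Δy = -13.313 × (+0.023) = -0.306199
Convexity effect: ½·C·(Δy)² = 0.5 × 264.8 × (0.023)² = +0.0700396
ΔP/P ≈ -0.306199 + 0.0700396 = -0.2361594
= -23.61594%.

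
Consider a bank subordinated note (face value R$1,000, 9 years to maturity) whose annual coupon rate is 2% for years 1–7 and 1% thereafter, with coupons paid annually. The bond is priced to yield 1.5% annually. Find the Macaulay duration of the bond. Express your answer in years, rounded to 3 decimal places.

8.339 years

Periodic yield y = 0.015. Discount each cash flow and weight by its year:
  t   CF        PV=CF/(1+0.015)^t    t·PV
  1        20.00        19.7044        19.7044
  2        20.00        19.4132        38.8265
  3        20.00        19.1263        57.3790
  4        20.00        18.8437        75.3747
  5        20.00        18.5652        92.8260
  6        20.00        18.2908       109.7451
  7        20.00        18.0205       126.1438
  8        10.00         8.8771        71.0169
  9     1,010.00       883.3382     7,950.0435
  Σ                  1,024.1796     8,541.0599
Price P = Σ PV = 1,024.1796.
Macaulay duration = Σ(t·PV) / P = 8,541.0599 / 1,024.1796 = 8.33942 years.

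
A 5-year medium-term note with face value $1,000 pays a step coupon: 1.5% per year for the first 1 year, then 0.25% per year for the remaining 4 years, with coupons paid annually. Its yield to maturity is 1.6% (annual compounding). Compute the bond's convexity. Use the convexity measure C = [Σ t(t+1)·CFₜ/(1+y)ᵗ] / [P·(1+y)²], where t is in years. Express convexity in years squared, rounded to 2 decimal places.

With y = 0.016:
  t   CF        PV=CF/(1+0.016)^t    t·PV        t(t+1)·PV
  1        15.00        14.7638        14.7638          29.5276
  2         2.50         2.4219         4.8438          14.5313
  3         2.50         2.3837         7.1512          28.6049
  4         2.50         2.3462         9.3848          46.9240
  5     1,002.50       926.0104     4,630.0518      27,780.3105
  Σ                    947.9260     4,666.1953      27,899.8983
P = 947.9260.
Convexity = Σ t(t+1)·PV / [P·(1+y)²] = 27,899.8983 / (947.9260 × 1.032256) = 28.51286.

28.51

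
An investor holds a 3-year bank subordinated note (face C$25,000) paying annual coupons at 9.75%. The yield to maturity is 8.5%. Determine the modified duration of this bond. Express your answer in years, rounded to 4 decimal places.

2.5305 years

Periodic yield y = 0.085. First find Macaulay duration:
  t   CF        PV=CF/(1+0.085)^t    t·PV
  1     2,437.50     2,246.5438     2,246.5438
  2     2,437.50     2,070.5473     4,141.0945
  3    27,437.50    21,481.0410    64,443.1229
  Σ                 25,798.1320    70,830.7612
P = 25,798.1320; Macaulay duration = 70,830.7612 / 25,798.1320 = 2.74558 years.
Modified duration = D_Mac / (1 + y) = 2.74558 / 1.085 = 2.53049 years.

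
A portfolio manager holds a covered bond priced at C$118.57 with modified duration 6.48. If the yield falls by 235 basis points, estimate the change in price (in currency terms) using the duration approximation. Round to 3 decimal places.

+C$18.056

Duration approximation: ΔP/P ≈ -D_mod · Δy = -6.48 × (-0.0235) = +0.152280.
ΔP ≈ 118.57 × (+0.152280) = +18.0558396.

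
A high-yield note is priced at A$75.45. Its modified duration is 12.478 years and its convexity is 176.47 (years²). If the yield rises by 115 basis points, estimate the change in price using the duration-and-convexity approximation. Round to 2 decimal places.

-A$9.95

Duration effect: -D_mod·Δy = -12.478 × (+0.0115) = -0.143497
Convexity effect: ½·C·(Δy)² = 0.5 × 176.47 × (0.0115)² = +0.01166907875
ΔP/P ≈ -0.143497 + 0.01166907875 = -0.13182792125
ΔP ≈ 75.45 × (-0.13182792125) = -9.9464166583125.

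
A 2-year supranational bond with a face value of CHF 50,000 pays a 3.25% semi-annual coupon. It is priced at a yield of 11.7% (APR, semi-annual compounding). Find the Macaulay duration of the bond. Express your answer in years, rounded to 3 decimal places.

1.948 years

Periodic yield y = 0.0585. Discount each cash flow and weight by its period:
  t   CF        PV=CF/(1+0.0585)^t    t·PV
  1       812.50       767.5957       767.5957
  2       812.50       725.1730     1,450.3461
  3       812.50       685.0950     2,055.2849
  4    50,812.50    40,476.8879   161,907.5514
  Σ                 42,654.7515   166,180.7781
Price P = Σ PV = 42,654.7515.
Macaulay duration = Σ(t·PV) / P = 166,180.7781 / 42,654.7515 = 3.89595 half-year periods.
In years: 3.89595 / 2 = 1.94797 years.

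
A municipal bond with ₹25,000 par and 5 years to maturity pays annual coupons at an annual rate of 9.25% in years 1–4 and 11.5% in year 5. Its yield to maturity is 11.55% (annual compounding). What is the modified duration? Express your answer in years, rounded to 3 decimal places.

3.761 years

Periodic yield y = 0.1155. First find Macaulay duration:
  t   CF        PV=CF/(1+0.1155)^t    t·PV
  1     2,312.50     2,073.0614     2,073.0614
  2     2,312.50     1,858.4145     3,716.8291
  3     2,312.50     1,665.9924     4,997.9772
  4     2,312.50     1,493.4939     5,973.9755
  5    27,875.00    16,138.6426    80,693.2128
  Σ                 23,229.6048    97,455.0560
P = 23,229.6048; Macaulay duration = 97,455.0560 / 23,229.6048 = 4.19530 years.
Modified duration = D_Mac / (1 + y) = 4.19530 / 1.1155 = 3.76091 years.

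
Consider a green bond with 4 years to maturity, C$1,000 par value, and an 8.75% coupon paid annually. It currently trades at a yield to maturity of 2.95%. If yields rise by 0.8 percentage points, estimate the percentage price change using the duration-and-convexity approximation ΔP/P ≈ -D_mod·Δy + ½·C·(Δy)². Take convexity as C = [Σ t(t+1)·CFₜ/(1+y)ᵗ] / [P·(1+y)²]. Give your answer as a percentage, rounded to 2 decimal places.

With y = 0.0295:
  t   CF        PV=CF/(1+0.0295)^t    t·PV        t(t+1)·PV
  1        87.50        84.9927        84.9927         169.9854
  2        87.50        82.5573       165.1146         495.3437
  3        87.50        80.1916       240.5749         962.2995
  4     1,087.50       968.1081     3,872.4325      19,362.1624
  Σ                  1,215.8497     4,363.1146      20,989.7909
P = 1,215.8497; D_Mac = 3.58853 yrs; D_mod = 3.48570 yrs; C = 16.28829.
Duration effect: -3.48570 × (+0.008) = -0.027886
Convexity effect: 0.5 × 16.28829 × (0.008)² = +0.0005212
ΔP/P ≈ -0.027886 + 0.0005212 = -0.027364 = -2.7364%.

-2.74%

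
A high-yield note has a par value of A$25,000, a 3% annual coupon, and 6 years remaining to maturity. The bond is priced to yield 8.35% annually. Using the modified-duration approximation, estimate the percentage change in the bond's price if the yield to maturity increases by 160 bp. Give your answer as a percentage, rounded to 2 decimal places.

Periodic yield y = 0.0835. Modified duration first:
  t   CF        PV=CF/(1+0.0835)^t    t·PV
  1       750.00       692.2012       692.2012
  2       750.00       638.8567     1,277.7133
  3       750.00       589.6231     1,768.8694
  4       750.00       544.1838     2,176.7352
  5       750.00       502.2462     2,511.2311
  6    25,750.00    15,914.8936    95,489.3616
  Σ                 18,882.0046   103,916.1118
P = 18,882.0046; D_Mac = 5.50345 yrs; D_mod = 5.50345/(1+0.0835) = 5.07932 yrs.
ΔP/P ≈ -D_mod · Δy = -5.07932 × (+0.016) = -0.081269 = -8.1269%.

-8.13%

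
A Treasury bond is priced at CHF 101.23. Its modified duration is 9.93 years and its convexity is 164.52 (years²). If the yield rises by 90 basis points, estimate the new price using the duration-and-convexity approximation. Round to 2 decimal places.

CHF 92.86

Duration effect: -D_mod·Δy = -9.93 × (+0.009) = -0.089370
Convexity effect: ½·C·(Δy)² = 0.5 × 164.52 × (0.009)² = +0.00666306
ΔP/P ≈ -0.089370 + 0.00666306 = -0.08270694
New price ≈ 101.23 × (1 - 0.08270694) = 92.8575764638.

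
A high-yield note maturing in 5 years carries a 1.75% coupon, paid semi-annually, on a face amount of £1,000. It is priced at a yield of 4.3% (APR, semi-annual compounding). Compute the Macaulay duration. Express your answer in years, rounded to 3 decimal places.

Periodic yield y = 0.0215. Discount each cash flow and weight by its period:
  t   CF        PV=CF/(1+0.0215)^t    t·PV
  1         8.75         8.5658         8.5658
  2         8.75         8.3855        16.7711
  3         8.75         8.2091        24.6272
  4         8.75         8.0363        32.1451
  5         8.75         7.8671        39.3356
  6         8.75         7.7015        46.2093
  7         8.75         7.5394        52.7761
  8         8.75         7.3808        59.0461
  9         8.75         7.2254        65.0287
  10    1,008.75       815.4547     8,154.5470
  Σ                    886.3657     8,499.0520
Price P = Σ PV = 886.3657.
Macaulay duration = Σ(t·PV) / P = 8,499.0520 / 886.3657 = 9.58865 half-year periods.
In years: 9.58865 / 2 = 4.79433 years.

4.794 years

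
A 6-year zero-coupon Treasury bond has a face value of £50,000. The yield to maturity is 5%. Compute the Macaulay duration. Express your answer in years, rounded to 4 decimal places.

6.0000 years

A zero-coupon bond has a single cash flow at maturity, so its Macaulay duration equals its maturity: 6 years.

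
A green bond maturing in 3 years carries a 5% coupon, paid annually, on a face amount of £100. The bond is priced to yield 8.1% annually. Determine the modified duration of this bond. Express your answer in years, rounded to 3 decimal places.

Periodic yield y = 0.081. First find Macaulay duration:
  t   CF        PV=CF/(1+0.081)^t    t·PV
  1         5.00         4.6253         4.6253
  2         5.00         4.2788         8.5575
  3       105.00        83.1213       249.3638
  Σ                     92.0254       262.5467
P = 92.0254; Macaulay duration = 262.5467 / 92.0254 = 2.85298 years.
Modified duration = D_Mac / (1 + y) = 2.85298 / 1.081 = 2.63921 years.

2.639 years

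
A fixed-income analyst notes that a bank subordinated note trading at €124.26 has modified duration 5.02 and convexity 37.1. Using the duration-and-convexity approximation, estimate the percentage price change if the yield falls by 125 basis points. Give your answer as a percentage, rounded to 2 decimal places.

Duration effect: -D_mod·Δy = -5.02 × (-0.0125) = +0.062750
Convexity effect: ½·C·(Δy)² = 0.5 × 37.1 × (-0.0125)² = +0.0028984375
ΔP/P ≈ +0.062750 + 0.0028984375 = +0.0656484375
= +6.56484375%.

+6.56%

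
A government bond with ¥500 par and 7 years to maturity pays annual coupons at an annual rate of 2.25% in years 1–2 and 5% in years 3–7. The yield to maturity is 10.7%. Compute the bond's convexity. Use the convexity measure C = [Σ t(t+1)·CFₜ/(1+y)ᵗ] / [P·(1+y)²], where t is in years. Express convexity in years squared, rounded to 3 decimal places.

38.515

With y = 0.107:
  t   CF        PV=CF/(1+0.107)^t    t·PV        t(t+1)·PV
  1        11.25        10.1626        10.1626          20.3252
  2        11.25         9.1803        18.3606          55.0819
  3        25.00        18.4288        55.2864         221.1456
  4        25.00        16.6475        66.5901         332.9504
  5        25.00        15.0384        75.1920         451.1523
  6        25.00        13.5848        81.5090         570.5630
  7       525.00       257.7068     1,803.9479      14,431.5834
  Σ                    340.7493     2,111.0487      16,082.8018
P = 340.7493.
Convexity = Σ t(t+1)·PV / [P·(1+y)²] = 16,082.8018 / (340.7493 × 1.225449) = 38.51514.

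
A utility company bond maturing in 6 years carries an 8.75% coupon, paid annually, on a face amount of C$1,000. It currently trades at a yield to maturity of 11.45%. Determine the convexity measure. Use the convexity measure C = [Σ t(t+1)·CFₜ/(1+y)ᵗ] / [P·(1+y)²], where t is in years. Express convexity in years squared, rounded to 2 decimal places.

25.26

With y = 0.1145:
  t   CF        PV=CF/(1+0.1145)^t    t·PV        t(t+1)·PV
  1        87.50        78.5105        78.5105         157.0211
  2        87.50        70.4446       140.8893         422.6678
  3        87.50        63.2074       189.6222         758.4886
  4        87.50        56.7137       226.8547       1,134.2734
  5        87.50        50.8871       254.4355       1,526.6130
  6     1,087.50       567.4777     3,404.8664      23,834.0650
  Σ                    887.2411     4,295.1786      27,833.1289
P = 887.2411.
Convexity = Σ t(t+1)·PV / [P·(1+y)²] = 27,833.1289 / (887.2411 × 1.242110) = 25.25575.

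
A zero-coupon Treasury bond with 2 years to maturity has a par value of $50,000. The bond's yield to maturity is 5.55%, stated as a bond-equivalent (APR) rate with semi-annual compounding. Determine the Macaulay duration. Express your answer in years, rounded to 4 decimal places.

2.0000 years

A zero-coupon bond has a single cash flow at maturity, so its Macaulay duration equals its maturity: 2 years.
(Equivalently: 4 semi-annual periods ÷ 2 = 2 years.)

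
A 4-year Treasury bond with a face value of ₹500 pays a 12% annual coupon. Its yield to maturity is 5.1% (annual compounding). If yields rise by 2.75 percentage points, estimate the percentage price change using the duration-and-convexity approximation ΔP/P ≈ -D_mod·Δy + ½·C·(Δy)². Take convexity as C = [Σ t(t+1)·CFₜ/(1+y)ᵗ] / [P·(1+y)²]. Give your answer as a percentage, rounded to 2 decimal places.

-8.51%

With y = 0.051:
  t   CF        PV=CF/(1+0.051)^t    t·PV        t(t+1)·PV
  1        60.00        57.0885        57.0885         114.1770
  2        60.00        54.3183       108.6365         325.9095
  3        60.00        51.6825       155.0474         620.1894
  4       560.00       458.9625     1,835.8498       9,179.2492
  Σ                    622.0517     2,156.6222      10,239.5251
P = 622.0517; D_Mac = 3.46695 yrs; D_mod = 3.29872 yrs; C = 14.90212.
Duration effect: -3.29872 × (+0.0275) = -0.090715
Convexity effect: 0.5 × 14.90212 × (0.0275)² = +0.0056349
ΔP/P ≈ -0.090715 + 0.0056349 = -0.085080 = -8.5080%.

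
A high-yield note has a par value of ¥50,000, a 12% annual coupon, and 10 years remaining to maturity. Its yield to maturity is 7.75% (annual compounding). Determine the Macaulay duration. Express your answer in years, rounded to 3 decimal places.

Periodic yield y = 0.0775. Discount each cash flow and weight by its year:
  t   CF        PV=CF/(1+0.0775)^t    t·PV
  1     6,000.00     5,568.4455     5,568.4455
  2     6,000.00     5,167.9308    10,335.8617
  3     6,000.00     4,796.2235    14,388.6705
  4     6,000.00     4,451.2515    17,805.0061
  5     6,000.00     4,131.0919    20,655.4595
  6     6,000.00     3,833.9600    23,003.7600
  7     6,000.00     3,558.1995    24,907.3967
  8     6,000.00     3,302.2734    26,418.1868
  9     6,000.00     3,064.7548    27,582.7936
  10   56,000.00    26,546.9871   265,469.8709
  Σ                 64,421.1181   436,135.4514
Price P = Σ PV = 64,421.1181.
Macaulay duration = Σ(t·PV) / P = 436,135.4514 / 64,421.1181 = 6.77007 years.

6.770 years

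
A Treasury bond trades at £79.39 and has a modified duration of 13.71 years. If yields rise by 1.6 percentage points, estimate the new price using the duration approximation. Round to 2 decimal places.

£61.98

Duration approximation: ΔP/P ≈ -D_mod · Δy = -13.71 × (+0.016) = -0.219360.
New price ≈ 79.39 × (1 - 0.219360) = 61.9750096.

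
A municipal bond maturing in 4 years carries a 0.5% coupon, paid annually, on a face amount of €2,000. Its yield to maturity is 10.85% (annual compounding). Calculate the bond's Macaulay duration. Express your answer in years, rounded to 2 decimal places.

Periodic yield y = 0.1085. Discount each cash flow and weight by its year:
  t   CF        PV=CF/(1+0.1085)^t    t·PV
  1        10.00         9.0212         9.0212
  2        10.00         8.1382        16.2764
  3        10.00         7.3416        22.0249
  4     2,010.00     1,331.2305     5,324.9221
  Σ                  1,355.7316     5,372.2446
Price P = Σ PV = 1,355.7316.
Macaulay duration = Σ(t·PV) / P = 5,372.2446 / 1,355.7316 = 3.96262 years.

3.96 years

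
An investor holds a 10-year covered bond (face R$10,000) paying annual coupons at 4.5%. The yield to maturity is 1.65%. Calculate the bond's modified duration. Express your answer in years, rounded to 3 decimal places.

Periodic yield y = 0.0165. First find Macaulay duration:
  t   CF        PV=CF/(1+0.0165)^t    t·PV
  1       450.00       442.6955       442.6955
  2       450.00       435.5096       871.0192
  3       450.00       428.4403     1,285.3210
  4       450.00       421.4858     1,685.9433
  5       450.00       414.6442     2,073.2210
  6       450.00       407.9136     2,447.4818
  7       450.00       401.2923     2,809.0461
  8       450.00       394.7785     3,158.2277
  9       450.00       388.3704     3,495.3332
  10   10,450.00     8,872.4275    88,724.2753
  Σ                 12,607.5578   106,992.5642
P = 12,607.5578; Macaulay duration = 106,992.5642 / 12,607.5578 = 8.48638 years.
Modified duration = D_Mac / (1 + y) = 8.48638 / 1.0165 = 8.34863 years.

8.349 years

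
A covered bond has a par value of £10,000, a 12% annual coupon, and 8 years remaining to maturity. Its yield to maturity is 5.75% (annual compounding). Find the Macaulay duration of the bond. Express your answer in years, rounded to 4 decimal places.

5.9495 years

Periodic yield y = 0.0575. Discount each cash flow and weight by its year:
  t   CF        PV=CF/(1+0.0575)^t    t·PV
  1     1,200.00     1,134.7518     1,134.7518
  2     1,200.00     1,073.0513     2,146.1026
  3     1,200.00     1,014.7057     3,044.1172
  4     1,200.00       959.5326     3,838.1305
  5     1,200.00       907.3594     4,536.7972
  6     1,200.00       858.0231     5,148.1387
  7     1,200.00       811.3694     5,679.5857
  8    11,200.00     7,161.0221    57,288.1768
  Σ                 13,919.8155    82,815.8006
Price P = Σ PV = 13,919.8155.
Macaulay duration = Σ(t·PV) / P = 82,815.8006 / 13,919.8155 = 5.94949 years.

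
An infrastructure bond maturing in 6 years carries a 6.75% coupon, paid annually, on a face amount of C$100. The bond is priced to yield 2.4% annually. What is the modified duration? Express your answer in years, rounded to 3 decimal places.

5.105 years

Periodic yield y = 0.024. First find Macaulay duration:
  t   CF        PV=CF/(1+0.024)^t    t·PV
  1         6.75         6.5918         6.5918
  2         6.75         6.4373        12.8746
  3         6.75         6.2864        18.8593
  4         6.75         6.1391        24.5564
  5         6.75         5.9952        29.9760
  6       106.75        92.5909       555.5452
  Σ                    124.0407       648.4033
P = 124.0407; Macaulay duration = 648.4033 / 124.0407 = 5.22734 years.
Modified duration = D_Mac / (1 + y) = 5.22734 / 1.024 = 5.10483 years.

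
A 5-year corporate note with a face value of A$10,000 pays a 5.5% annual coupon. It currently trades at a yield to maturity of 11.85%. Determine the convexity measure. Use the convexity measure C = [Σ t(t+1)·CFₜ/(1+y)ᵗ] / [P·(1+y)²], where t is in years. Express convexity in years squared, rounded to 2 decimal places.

With y = 0.1185:
  t   CF        PV=CF/(1+0.1185)^t    t·PV        t(t+1)·PV
  1       550.00       491.7300       491.7300         983.4600
  2       550.00       439.6334       879.2669       2,637.8006
  3       550.00       393.0563     1,179.1688       4,716.6752
  4       550.00       351.4137     1,405.6550       7,028.2748
  5    10,550.00     6,026.6021    30,133.0104     180,798.0625
  Σ                  7,702.4355    34,088.8310     196,164.2731
P = 7,702.4355.
Convexity = Σ t(t+1)·PV / [P·(1+y)²] = 196,164.2731 / (7,702.4355 × 1.251042) = 20.35729.

20.36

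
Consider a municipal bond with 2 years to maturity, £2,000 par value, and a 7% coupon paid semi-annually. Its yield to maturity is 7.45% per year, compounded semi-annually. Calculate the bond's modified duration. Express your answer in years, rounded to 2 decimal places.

1.83 years

Periodic yield y = 0.03725. First find Macaulay duration:
  t   CF        PV=CF/(1+0.03725)^t    t·PV
  1        70.00        67.4861        67.4861
  2        70.00        65.0626       130.1251
  3        70.00        62.7260       188.1781
  4     2,070.00     1,788.2843     7,153.1373
  Σ                  1,983.5591     7,538.9266
P = 1,983.5591; Macaulay duration = 7,538.9266 / 1,983.5591 = 3.80071 half-year periods = 1.90035 years.
Modified duration = D_Mac / (1 + y) = 1.90035 / 1.03725 = 1.83211 years.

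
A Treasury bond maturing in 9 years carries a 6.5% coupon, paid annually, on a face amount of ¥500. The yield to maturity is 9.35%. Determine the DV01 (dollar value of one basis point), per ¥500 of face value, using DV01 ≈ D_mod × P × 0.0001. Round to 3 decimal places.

¥0.262

Periodic yield y = 0.0935.
  t   CF        PV=CF/(1+0.0935)^t    t·PV
  1        32.50        29.7211        29.7211
  2        32.50        27.1798        54.3595
  3        32.50        24.8558        74.5673
  4        32.50        22.7305        90.9218
  5        32.50        20.7869       103.9344
  6        32.50        19.0095       114.0570
  7        32.50        17.3841       121.6886
  8        32.50        15.8977       127.1812
  9       532.50       238.2048     2,143.8433
  Σ                    415.7700     2,860.2743
P = 415.7700; D_Mac = 6.87946 yrs; D_mod = 6.29123 yrs.
DV01 ≈ 6.29123 × 415.7700 × 0.0001 = 0.261571.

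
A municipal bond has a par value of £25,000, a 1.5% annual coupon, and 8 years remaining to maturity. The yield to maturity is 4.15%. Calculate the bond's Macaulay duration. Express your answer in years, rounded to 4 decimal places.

7.5470 years

Periodic yield y = 0.0415. Discount each cash flow and weight by its year:
  t   CF        PV=CF/(1+0.0415)^t    t·PV
  1       375.00       360.0576       360.0576
  2       375.00       345.7106       691.4212
  3       375.00       331.9353       995.8059
  4       375.00       318.7089     1,274.8355
  5       375.00       306.0095     1,530.0475
  6       375.00       293.8161     1,762.8967
  7       375.00       282.1086     1,974.7603
  8    25,375.00    18,328.7082   146,629.6654
  Σ                 20,567.0548   155,219.4902
Price P = Σ PV = 20,567.0548.
Macaulay duration = Σ(t·PV) / P = 155,219.4902 / 20,567.0548 = 7.54700 years.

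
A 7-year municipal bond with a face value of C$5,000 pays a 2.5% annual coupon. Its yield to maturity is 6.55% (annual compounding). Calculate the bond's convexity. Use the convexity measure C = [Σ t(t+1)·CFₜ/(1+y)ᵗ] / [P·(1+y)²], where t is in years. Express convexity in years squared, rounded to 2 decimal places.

44.02

With y = 0.0655:
  t   CF        PV=CF/(1+0.0655)^t    t·PV        t(t+1)·PV
  1       125.00       117.3158       117.3158         234.6316
  2       125.00       110.1040       220.2080         660.6240
  3       125.00       103.3355       310.0066       1,240.0263
  4       125.00        96.9831       387.9325       1,939.6626
  5       125.00        91.0212       455.1062       2,730.6372
  6       125.00        85.4258       512.5551       3,587.8855
  7     5,125.00     3,287.1513    23,010.0590     184,080.4716
  Σ                  3,891.3368    25,013.1831     194,473.9389
P = 3,891.3368.
Convexity = Σ t(t+1)·PV / [P·(1+y)²] = 194,473.9389 / (3,891.3368 × 1.135290) = 44.02057.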